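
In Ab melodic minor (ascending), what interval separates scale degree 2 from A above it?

major seventh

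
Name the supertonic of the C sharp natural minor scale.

D#

Degree 2 takes the letter 1 step above C, which is D.
In natural minor, degree 2 sits 2 semitones above the tonic. C# + 2 semitones is pitch class 3, spelled on D as D#.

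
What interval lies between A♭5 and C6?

Counting letters A–B–C gives a third.
Ab→C = 4 semitones, exactly the major third.

major third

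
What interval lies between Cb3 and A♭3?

major sixth

The letter names run C→A, a span of 5 letter steps, so the interval is some kind of sixth.
Cb to Ab is 9 semitones. A major sixth is 9, so 9 makes it major.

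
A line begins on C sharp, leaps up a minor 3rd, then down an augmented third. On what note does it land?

Cb

A minor third up from C# is E (letter E, 3 semitones up).
An augmented third down from E is Cb (letter C, 5 semitones down).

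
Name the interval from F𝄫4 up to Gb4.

The letter names run F→G, a span of 1 letter step, so the interval is some kind of second.
Fbb to Gb is 3 semitones. A major second is 2, so 3 makes it augmented.

augmented second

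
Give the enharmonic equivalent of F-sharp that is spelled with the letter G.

Gb

F# is pitch class 6. The letter G alone is pitch class 7.
To reach pitch class 6 from G requires an offset of -1 semitone, i.e. flat: Gb.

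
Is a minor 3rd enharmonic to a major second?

No

A minor third spans 3 semitones; a major second spans 2.
The spans differ, so they are not enharmonic equivalents.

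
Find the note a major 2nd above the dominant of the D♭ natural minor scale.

The dominant of Db natural minor is Ab.
A major second (2 semitones) above Ab lands on the letter B, giving Bb.

Bb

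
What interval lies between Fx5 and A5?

Counting letters F–G–A gives a third.
F##→A = 2 semitones, 2 narrower than the major third (4), so diminished.

diminished third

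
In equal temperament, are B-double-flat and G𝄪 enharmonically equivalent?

Yes

Bbb = pitch class 9 and G## = pitch class 9 — the same pitch class, so they are enharmonic equivalents.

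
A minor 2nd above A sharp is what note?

B

A up a major second is B, so the target letter is B.
From A#, a minor second is 1 semitone up: B.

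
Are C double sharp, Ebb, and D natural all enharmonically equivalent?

C## = pitch class 2 and Ebb = pitch class 2 and D = pitch class 2 — the same pitch class, so they are enharmonic equivalents.

Yes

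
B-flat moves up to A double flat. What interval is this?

Counting letters B–C–D–E–F–G–A gives a seventh.
Bb→Abb = 9 semitones, 2 narrower than the major seventh (11), so diminished.

diminished seventh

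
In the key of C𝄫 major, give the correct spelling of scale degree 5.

The Cbb major scale runs Cbb Dbb Ebb Fbb Gbb Abb Bbb.
Degree 5 is Gbb.

Gbb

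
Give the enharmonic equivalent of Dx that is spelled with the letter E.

E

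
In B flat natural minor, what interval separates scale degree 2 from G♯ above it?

Scale degree 2 of Bb natural minor is C.
C up to G#: letters C→G make it a fifth; 8 semitones makes it augmented.

augmented fifth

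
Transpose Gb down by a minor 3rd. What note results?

G down a major third is Eb, so the target letter is E.
From Gb, a minor third is 3 semitones down: Eb.

Eb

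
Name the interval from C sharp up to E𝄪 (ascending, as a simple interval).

augmented third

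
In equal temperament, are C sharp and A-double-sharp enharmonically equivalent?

No

C# is pitch class 1; A## is pitch class 11.
The pitch classes differ (1 vs. 11), so they are not enharmonic equivalents.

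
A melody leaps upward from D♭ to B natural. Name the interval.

augmented sixth

The letter names run D→B, a span of 5 letter steps, so the interval is some kind of sixth.
Db to B is 10 semitones. A major sixth is 9, so 10 makes it augmented.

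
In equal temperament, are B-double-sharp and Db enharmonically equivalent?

Yes

B## is pitch class 1; Db is pitch class 1.
All spellings map to pitch class 1, so they are enharmonically equivalent.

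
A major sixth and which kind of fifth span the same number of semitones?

A major sixth spans 9 semitones.
A fifth spanning 9 semitones is doubly augmented (the perfect fifth is 7).

doubly augmented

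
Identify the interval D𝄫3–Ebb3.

Counting letters D–E gives a second.
Dbb→Ebb = 2 semitones, exactly the major second.

major second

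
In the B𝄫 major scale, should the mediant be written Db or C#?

Each scale degree takes a distinct letter name. Degree 3 of a scale on B must use the letter D.
Db and C# are enharmonically the same pitch, but only Db uses the letter D, so it is the correct spelling here.

Db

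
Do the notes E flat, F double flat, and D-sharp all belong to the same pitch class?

Yes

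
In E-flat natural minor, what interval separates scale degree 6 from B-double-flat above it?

minor seventh

Scale degree 6 of Eb natural minor is Cb.
Cb up to Bbb: letters C→B make it a seventh; 10 semitones makes it minor.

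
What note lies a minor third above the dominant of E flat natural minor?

Db

The dominant of Eb natural minor is Bb.
A minor third (3 semitones) above Bb lands on the letter D, giving Db.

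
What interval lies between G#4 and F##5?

Counting letters G–A–B–C–D–E–F gives a seventh.
G#→F## = 11 semitones, exactly the major seventh.

major seventh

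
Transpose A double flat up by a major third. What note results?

Cb

A third above A lands on the letter C.
A major third spans 4 semitones, so Abb moves to pitch class 11. On the letter C that is Cb.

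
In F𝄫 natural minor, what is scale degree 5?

Degree 5 takes the letter 4 steps above F, which is C.
In natural minor, degree 5 sits 7 semitones above the tonic. Fbb + 7 semitones is pitch class 10, spelled on C as Cbb.

Cbb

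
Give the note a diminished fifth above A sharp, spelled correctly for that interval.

A fifth above A lands on the letter E.
A diminished fifth spans 6 semitones, so A# moves to pitch class 4. On the letter E that is E.

E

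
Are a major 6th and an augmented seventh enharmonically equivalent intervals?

No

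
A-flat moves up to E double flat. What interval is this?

diminished fifth

The letter names run A→E, a span of 4 letter steps, so the interval is some kind of fifth.
Ab to Ebb is 6 semitones. A perfect fifth is 7, so 6 makes it diminished.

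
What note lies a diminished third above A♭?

A up a major third is C#, so the target letter is C.
From Ab, a diminished third is 2 semitones up: Cbb.

Cbb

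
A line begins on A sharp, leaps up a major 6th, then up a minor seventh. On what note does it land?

E#

A major sixth up from A# is F## (letter F, 9 semitones up).
A minor seventh up from F## is E# (letter E, 10 semitones up).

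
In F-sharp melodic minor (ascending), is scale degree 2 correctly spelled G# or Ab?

G#

Each scale degree takes a distinct letter name. Degree 2 of a scale on F must use the letter G.
G# and Ab are enharmonically the same pitch, but only G# uses the letter G, so it is the correct spelling here.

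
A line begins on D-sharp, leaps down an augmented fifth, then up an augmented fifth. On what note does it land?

D#

An augmented fifth down from D# is G (letter G, 8 semitones down).
An augmented fifth up from G is D# (letter D, 8 semitones up).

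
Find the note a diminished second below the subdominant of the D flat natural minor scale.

F#

The subdominant of Db natural minor is Gb.
A diminished second (0 semitones) below Gb lands on the letter F, giving F#.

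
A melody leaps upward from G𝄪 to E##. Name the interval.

Counting letters G–A–B–C–D–E gives a sixth.
G##→E## = 9 semitones, exactly the major sixth.

major sixth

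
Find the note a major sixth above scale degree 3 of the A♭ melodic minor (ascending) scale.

Scale degree 3 of Ab melodic minor (ascending) is Cb.
A major sixth (9 semitones) above Cb lands on the letter A, giving Ab.

Ab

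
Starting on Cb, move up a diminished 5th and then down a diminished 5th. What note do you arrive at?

Cb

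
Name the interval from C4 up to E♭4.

The letter names run C→E, a span of 2 letter steps, so the interval is some kind of third.
C to Eb is 3 semitones. A major third is 4, so 3 makes it minor.

minor third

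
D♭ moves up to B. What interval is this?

The letter names run D→B, a span of 5 letter steps, so the interval is some kind of sixth.
Db to B is 10 semitones. A major sixth is 9, so 10 makes it augmented.

augmented sixth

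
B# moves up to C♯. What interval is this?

minor second

The letter names run B→C, a span of 1 letter step, so the interval is some kind of second.
B# to C# is 1 semitone. A major second is 2, so 1 makes it minor.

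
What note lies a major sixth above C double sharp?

A##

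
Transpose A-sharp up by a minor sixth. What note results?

A sixth above A lands on the letter F.
A minor sixth spans 8 semitones, so A# moves to pitch class 6. On the letter F that is F#.

F#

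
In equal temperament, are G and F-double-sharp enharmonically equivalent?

Yes

G = pitch class 7 and F## = pitch class 7 — the same pitch class, so they are enharmonic equivalents.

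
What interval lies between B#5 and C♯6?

minor second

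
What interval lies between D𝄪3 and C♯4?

diminished seventh

The letter names run D→C, a span of 6 letter steps, so the interval is some kind of seventh.
D## to C# is 9 semitones. A major seventh is 11, so 9 makes it diminished.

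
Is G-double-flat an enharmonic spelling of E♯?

Gbb = pitch class 5 and E# = pitch class 5 — the same pitch class, so they are enharmonic equivalents.

Yes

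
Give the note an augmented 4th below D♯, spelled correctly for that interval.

A

A fourth below D lands on the letter A.
An augmented fourth spans 6 semitones, so D# moves to pitch class 9. On the letter A that is A.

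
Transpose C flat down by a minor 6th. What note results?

C down a major sixth is Eb, so the target letter is E.
From Cb, a minor sixth is 8 semitones down: Eb.

Eb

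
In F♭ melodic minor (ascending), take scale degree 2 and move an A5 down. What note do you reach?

Cbb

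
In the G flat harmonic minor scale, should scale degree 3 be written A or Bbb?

Each scale degree takes a distinct letter name. Degree 3 of a scale on G must use the letter B.
Bbb and A are enharmonically the same pitch, but only Bbb uses the letter B, so it is the correct spelling here.

Bbb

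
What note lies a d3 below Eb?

C#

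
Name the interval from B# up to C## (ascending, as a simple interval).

major second

The letter names run B→C, a span of 1 letter step, so the interval is some kind of second.
B# to C## is 2 semitones. A major second is 2, so 2 makes it major.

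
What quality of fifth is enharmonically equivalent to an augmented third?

doubly diminished

An augmented third spans 5 semitones.
A fifth spanning 5 semitones is doubly diminished (the perfect fifth is 7).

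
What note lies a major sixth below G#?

B

G down a major sixth is Bb, so the target letter is B.
From G#, a major sixth is 9 semitones down: B.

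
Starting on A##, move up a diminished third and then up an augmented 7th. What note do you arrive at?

B##

A diminished third up from A## is C# (letter C, 2 semitones up).
An augmented seventh up from C# is B## (letter B, 12 semitones up).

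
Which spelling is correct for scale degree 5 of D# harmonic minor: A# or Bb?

Each scale degree takes a distinct letter name. Degree 5 of a scale on D must use the letter A.
A# and Bb are enharmonically the same pitch, but only A# uses the letter A, so it is the correct spelling here.

A#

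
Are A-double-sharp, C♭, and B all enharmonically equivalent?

Yes

A## is pitch class 11; Cb is pitch class 11; B is pitch class 11.
All spellings map to pitch class 11, so they are enharmonically equivalent.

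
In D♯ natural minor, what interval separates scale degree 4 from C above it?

diminished fourth

Scale degree 4 of D# natural minor is G#.
G# up to C: letters G→C make it a fourth; 4 semitones makes it diminished.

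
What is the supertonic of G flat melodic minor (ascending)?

The Gb melodic minor (ascending) scale runs Gb Ab Bbb Cb Db Eb F.
Degree 2 is Ab.

Ab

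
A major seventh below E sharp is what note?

E down a major seventh is F, so the target letter is F.
From E#, a major seventh is 11 semitones down: F#.

F#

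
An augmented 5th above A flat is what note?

A up a perfect fifth is E, so the target letter is E.
From Ab, an augmented fifth is 8 semitones up: E.

E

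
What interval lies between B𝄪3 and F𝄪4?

Counting letters B–C–D–E–F gives a fifth.
B##→F## = 6 semitones, 1 narrower than the perfect fifth (7), so diminished.

diminished fifth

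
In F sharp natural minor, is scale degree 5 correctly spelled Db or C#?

C#

Each scale degree takes a distinct letter name. Degree 5 of a scale on F must use the letter C.
C# and Db are enharmonically the same pitch, but only C# uses the letter C, so it is the correct spelling here.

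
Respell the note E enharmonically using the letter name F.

Fb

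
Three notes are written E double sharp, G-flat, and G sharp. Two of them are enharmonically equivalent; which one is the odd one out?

In 12-tone equal temperament, enharmonic equivalents share a pitch class. E## is pitch class 6; Gb is pitch class 6; G# is pitch class 8.
E## and Gb share pitch class 6, while G# is pitch class 8.

G#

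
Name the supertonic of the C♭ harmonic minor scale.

Degree 2 takes the letter 1 step above C, which is D.
In harmonic minor, degree 2 sits 2 semitones above the tonic. Cb + 2 semitones is pitch class 1, spelled on D as Db.

Db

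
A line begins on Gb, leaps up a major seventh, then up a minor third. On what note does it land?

Ab

A major seventh up from Gb is F (letter F, 11 semitones up).
A minor third up from F is Ab (letter A, 3 semitones up).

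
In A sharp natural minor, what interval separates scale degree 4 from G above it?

Scale degree 4 of A# natural minor is D#.
D# up to G: letters D→G make it a fourth; 4 semitones makes it diminished.

diminished fourth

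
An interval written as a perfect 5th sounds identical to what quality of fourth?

doubly augmented

A perfect fifth spans 7 semitones.
A fourth spanning 7 semitones is doubly augmented (the perfect fourth is 5).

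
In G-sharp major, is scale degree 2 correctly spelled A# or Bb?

A#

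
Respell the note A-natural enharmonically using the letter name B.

Plain B sits 2 semitones above A, so on the letter B the same pitch needs a double flat: Bbb.

Bbb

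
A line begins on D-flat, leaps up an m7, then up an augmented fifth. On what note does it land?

G

A minor seventh up from Db is Cb (letter C, 10 semitones up).
An augmented fifth up from Cb is G (letter G, 8 semitones up).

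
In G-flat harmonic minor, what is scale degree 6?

Ebb

The Gb harmonic minor scale runs Gb Ab Bbb Cb Db Ebb F.
Degree 6 is Ebb.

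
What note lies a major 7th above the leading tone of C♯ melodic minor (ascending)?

A##

The leading tone of C# melodic minor (ascending) is B#.
A major seventh (11 semitones) above B# lands on the letter A, giving A##.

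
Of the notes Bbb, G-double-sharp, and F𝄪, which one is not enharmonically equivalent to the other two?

F##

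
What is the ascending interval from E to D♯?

major seventh

The letter names run E→D, a span of 6 letter steps, so the interval is some kind of seventh.
E to D# is 11 semitones. A major seventh is 11, so 11 makes it major.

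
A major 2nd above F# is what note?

G#

A second above F lands on the letter G.
A major second spans 2 semitones, so F# moves to pitch class 8. On the letter G that is G#.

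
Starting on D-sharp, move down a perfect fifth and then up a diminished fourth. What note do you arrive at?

C

A perfect fifth down from D# is G# (letter G, 7 semitones down).
A diminished fourth up from G# is C (letter C, 4 semitones up).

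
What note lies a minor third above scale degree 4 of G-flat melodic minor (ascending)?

Scale degree 4 of Gb melodic minor (ascending) is Cb.
A minor third (3 semitones) above Cb lands on the letter E, giving Ebb.

Ebb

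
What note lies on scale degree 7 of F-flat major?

The Fb major scale runs Fb Gb Ab Bbb Cb Db Eb.
Degree 7 is Eb.

Eb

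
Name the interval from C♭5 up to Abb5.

Counting letters C–D–E–F–G–A gives a sixth.
Cb→Abb = 8 semitones, 1 narrower than the major sixth (9), so minor.

minor sixth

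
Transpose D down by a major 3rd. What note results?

Bb

A third below D lands on the letter B.
A major third spans 4 semitones, so D moves to pitch class 10. On the letter B that is Bb.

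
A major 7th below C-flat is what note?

Dbb

C down a major seventh is Db, so the target letter is D.
From Cb, a major seventh is 11 semitones down: Dbb.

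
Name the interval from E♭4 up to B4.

Counting letters E–F–G–A–B gives a fifth.
Eb→B = 8 semitones, 1 wider than the perfect fifth (7), so augmented.

augmented fifth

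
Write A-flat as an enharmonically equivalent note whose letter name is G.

G#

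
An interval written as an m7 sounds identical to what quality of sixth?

augmented

A minor seventh spans 10 semitones.
A sixth spanning 10 semitones is augmented (the major sixth is 9).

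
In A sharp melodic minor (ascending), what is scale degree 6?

F##

Degree 6 takes the letter 5 steps above A, which is F.
In melodic minor (ascending), degree 6 sits 9 semitones above the tonic. A# + 9 semitones is pitch class 7, spelled on F as F##.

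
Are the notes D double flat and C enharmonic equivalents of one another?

Yes

Dbb = pitch class 0 and C = pitch class 0 — the same pitch class, so they are enharmonic equivalents.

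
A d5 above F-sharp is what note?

C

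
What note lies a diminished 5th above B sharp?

B up a perfect fifth is F#, so the target letter is F.
From B#, a diminished fifth is 6 semitones up: F#.

F#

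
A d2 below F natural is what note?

A second below F lands on the letter E.
A diminished second spans 0 semitones, so F moves to pitch class 5. On the letter E that is E#.

E#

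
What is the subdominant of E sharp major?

Degree 4 takes the letter 3 steps above E, which is A.
In major, degree 4 sits 5 semitones above the tonic. E# + 5 semitones is pitch class 10, spelled on A as A#.

A#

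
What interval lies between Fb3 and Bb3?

The letter names run F→B, a span of 3 letter steps, so the interval is some kind of fourth.
Fb to Bb is 6 semitones. A perfect fourth is 5, so 6 makes it augmented.

augmented fourth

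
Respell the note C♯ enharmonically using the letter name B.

C# is pitch class 1. The letter B alone is pitch class 11.
To reach pitch class 1 from B requires an offset of +2 semitones, i.e. double sharp: B##.

B##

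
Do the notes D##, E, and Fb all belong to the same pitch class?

Yes

D## is pitch class 4; E is pitch class 4; Fb is pitch class 4.
All spellings map to pitch class 4, so they are enharmonically equivalent.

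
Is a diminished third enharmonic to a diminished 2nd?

No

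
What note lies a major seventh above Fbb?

Ebb

F up a major seventh is E, so the target letter is E.
From Fbb, a major seventh is 11 semitones up: Ebb.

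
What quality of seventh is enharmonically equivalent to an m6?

A minor sixth spans 8 semitones.
A seventh spanning 8 semitones is doubly diminished (the major seventh is 11).

doubly diminished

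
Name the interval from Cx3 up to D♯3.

The letter names run C→D, a span of 1 letter step, so the interval is some kind of second.
C## to D# is 1 semitone. A major second is 2, so 1 makes it minor.

minor second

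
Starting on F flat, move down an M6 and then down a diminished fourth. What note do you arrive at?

A major sixth down from Fb is Abb (letter A, 9 semitones down).
A diminished fourth down from Abb is Eb (letter E, 4 semitones down).

Eb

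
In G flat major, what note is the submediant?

Eb

Degree 6 takes the letter 5 steps above G, which is E.
In major, degree 6 sits 9 semitones above the tonic. Gb + 9 semitones is pitch class 3, spelled on E as Eb.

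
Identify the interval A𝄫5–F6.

augmented sixth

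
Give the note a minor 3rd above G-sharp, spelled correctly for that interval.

B

A third above G lands on the letter B.
A minor third spans 3 semitones, so G# moves to pitch class 11. On the letter B that is B.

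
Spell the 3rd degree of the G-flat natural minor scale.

Bbb

Degree 3 takes the letter 2 steps above G, which is B.
In natural minor, degree 3 sits 3 semitones above the tonic. Gb + 3 semitones is pitch class 9, spelled on B as Bbb.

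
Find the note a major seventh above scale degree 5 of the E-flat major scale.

A

Scale degree 5 of Eb major is Bb.
A major seventh (11 semitones) above Bb lands on the letter A, giving A.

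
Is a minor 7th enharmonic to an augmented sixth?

Yes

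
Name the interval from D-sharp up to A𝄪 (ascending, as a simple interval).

Counting letters D–E–F–G–A gives a fifth.
D#→A## = 8 semitones, 1 wider than the perfect fifth (7), so augmented.

augmented fifth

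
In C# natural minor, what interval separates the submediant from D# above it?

augmented fourth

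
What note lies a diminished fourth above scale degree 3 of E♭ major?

Scale degree 3 of Eb major is G.
A diminished fourth (4 semitones) above G lands on the letter C, giving Cb.

Cb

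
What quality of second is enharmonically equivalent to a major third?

A major third spans 4 semitones.
A second spanning 4 semitones is doubly augmented (the major second is 2).

doubly augmented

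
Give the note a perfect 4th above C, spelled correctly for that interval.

F

C up a perfect fourth is F, so the target letter is F.
From C, a perfect fourth is 5 semitones up: F.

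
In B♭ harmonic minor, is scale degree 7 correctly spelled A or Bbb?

Each scale degree takes a distinct letter name. Degree 7 of a scale on B must use the letter A.
A and Bbb are enharmonically the same pitch, but only A uses the letter A, so it is the correct spelling here.

A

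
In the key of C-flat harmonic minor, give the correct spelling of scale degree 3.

Ebb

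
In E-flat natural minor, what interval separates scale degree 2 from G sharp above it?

Scale degree 2 of Eb natural minor is F.
F up to G#: letters F→G make it a second; 3 semitones makes it augmented.

augmented second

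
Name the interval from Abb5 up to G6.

The letter names run A→G, a span of 6 letter steps, so the interval is some kind of seventh.
Abb to G is 12 semitones. A major seventh is 11, so 12 makes it augmented.

augmented seventh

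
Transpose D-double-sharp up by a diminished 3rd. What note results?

F#

A third above D lands on the letter F.
A diminished third spans 2 semitones, so D## moves to pitch class 6. On the letter F that is F#.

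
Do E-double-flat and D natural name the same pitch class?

Yes

Ebb = pitch class 2 and D = pitch class 2 — the same pitch class, so they are enharmonic equivalents.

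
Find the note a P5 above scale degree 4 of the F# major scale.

F#

Scale degree 4 of F# major is B.
A perfect fifth (7 semitones) above B lands on the letter F, giving F#.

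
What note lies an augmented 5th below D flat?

Gbb

D down a perfect fifth is G, so the target letter is G.
From Db, an augmented fifth is 8 semitones down: Gbb.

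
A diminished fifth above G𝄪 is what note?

D#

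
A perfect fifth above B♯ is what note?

F##

A fifth above B lands on the letter F.
A perfect fifth spans 7 semitones, so B# moves to pitch class 7. On the letter F that is F##.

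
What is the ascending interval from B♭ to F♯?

The letter names run B→F, a span of 4 letter steps, so the interval is some kind of fifth.
Bb to F# is 8 semitones. A perfect fifth is 7, so 8 makes it augmented.

augmented fifth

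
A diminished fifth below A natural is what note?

D#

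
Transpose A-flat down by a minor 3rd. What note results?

A third below A lands on the letter F.
A minor third spans 3 semitones, so Ab moves to pitch class 5. On the letter F that is F.

F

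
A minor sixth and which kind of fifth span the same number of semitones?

A minor sixth spans 8 semitones.
A fifth spanning 8 semitones is augmented (the perfect fifth is 7).

augmented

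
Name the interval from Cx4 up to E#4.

Counting letters C–D–E gives a third.
C##→E# = 3 semitones, 1 narrower than the major third (4), so minor.

minor third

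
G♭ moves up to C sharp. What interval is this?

Counting letters G–A–B–C gives a fourth.
Gb→C# = 7 semitones, 2 wider than the perfect fourth (5), so doubly augmented.

doubly augmented fourth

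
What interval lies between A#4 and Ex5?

augmented fifth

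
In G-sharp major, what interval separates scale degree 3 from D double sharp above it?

Scale degree 3 of G# major is B#.
B# up to D##: letters B→D make it a third; 4 semitones makes it major.

major third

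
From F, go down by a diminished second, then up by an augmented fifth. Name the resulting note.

B##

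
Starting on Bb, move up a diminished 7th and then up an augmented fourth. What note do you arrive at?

A diminished seventh up from Bb is Abb (letter A, 9 semitones up).
An augmented fourth up from Abb is Db (letter D, 6 semitones up).

Db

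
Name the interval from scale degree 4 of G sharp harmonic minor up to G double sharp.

Scale degree 4 of G# harmonic minor is C#.
C# up to G##: letters C→G make it a fifth; 8 semitones makes it augmented.

augmented fifth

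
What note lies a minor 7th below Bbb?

Cb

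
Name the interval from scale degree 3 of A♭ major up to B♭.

minor seventh

Scale degree 3 of Ab major is C.
C up to Bb: letters C→B make it a seventh; 10 semitones makes it minor.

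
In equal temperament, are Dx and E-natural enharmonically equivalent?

Yes

D## is pitch class 4; E is pitch class 4.
All spellings map to pitch class 4, so they are enharmonically equivalent.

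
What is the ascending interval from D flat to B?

augmented sixth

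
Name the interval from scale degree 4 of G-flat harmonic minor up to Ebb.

minor third

Scale degree 4 of Gb harmonic minor is Cb.
Cb up to Ebb: letters C→E make it a third; 3 semitones makes it minor.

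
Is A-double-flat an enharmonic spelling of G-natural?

Yes

Abb is pitch class 7; G is pitch class 7.
All spellings map to pitch class 7, so they are enharmonically equivalent.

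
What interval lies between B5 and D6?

The letter names run B→D, a span of 2 letter steps, so the interval is some kind of third.
B to D is 3 semitones. A major third is 4, so 3 makes it minor.

minor third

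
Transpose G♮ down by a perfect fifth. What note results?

C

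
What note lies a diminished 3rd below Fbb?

Db

F down a major third is Db, so the target letter is D.
From Fbb, a diminished third is 2 semitones down: Db.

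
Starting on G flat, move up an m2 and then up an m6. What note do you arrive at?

Fbb

A minor second up from Gb is Abb (letter A, 1 semitone up).
A minor sixth up from Abb is Fbb (letter F, 8 semitones up).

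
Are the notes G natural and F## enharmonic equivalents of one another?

Yes

G is pitch class 7; F## is pitch class 7.
All spellings map to pitch class 7, so they are enharmonically equivalent.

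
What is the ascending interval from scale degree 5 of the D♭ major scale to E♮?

Scale degree 5 of Db major is Ab.
Ab up to E: letters A→E make it a fifth; 8 semitones makes it augmented.

augmented fifth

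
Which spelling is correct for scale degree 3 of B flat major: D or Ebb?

D

Each scale degree takes a distinct letter name. Degree 3 of a scale on B must use the letter D.
D and Ebb are enharmonically the same pitch, but only D uses the letter D, so it is the correct spelling here.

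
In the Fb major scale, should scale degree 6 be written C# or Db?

Each scale degree takes a distinct letter name. Degree 6 of a scale on F must use the letter D.
Db and C# are enharmonically the same pitch, but only Db uses the letter D, so it is the correct spelling here.

Db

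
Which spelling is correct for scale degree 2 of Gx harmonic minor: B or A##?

Each scale degree takes a distinct letter name. Degree 2 of a scale on G must use the letter A.
A## and B are enharmonically the same pitch, but only A## uses the letter A, so it is the correct spelling here.

A##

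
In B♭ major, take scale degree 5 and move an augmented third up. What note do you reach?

A#

Scale degree 5 of Bb major is F.
An augmented third (5 semitones) above F lands on the letter A, giving A#.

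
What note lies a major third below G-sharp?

E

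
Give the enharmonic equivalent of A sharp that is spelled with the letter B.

A# is pitch class 10. The letter B alone is pitch class 11.
To reach pitch class 10 from B requires an offset of -1 semitone, i.e. flat: Bb.

Bb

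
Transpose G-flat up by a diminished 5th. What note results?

A fifth above G lands on the letter D.
A diminished fifth spans 6 semitones, so Gb moves to pitch class 0. On the letter D that is Dbb.

Dbb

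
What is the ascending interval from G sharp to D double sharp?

augmented fifth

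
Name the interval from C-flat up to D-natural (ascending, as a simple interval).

augmented second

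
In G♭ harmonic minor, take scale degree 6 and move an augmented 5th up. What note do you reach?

Bb

Scale degree 6 of Gb harmonic minor is Ebb.
An augmented fifth (8 semitones) above Ebb lands on the letter B, giving Bb.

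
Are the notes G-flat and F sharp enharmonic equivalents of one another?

Gb = pitch class 6 and F# = pitch class 6 — the same pitch class, so they are enharmonic equivalents.

Yes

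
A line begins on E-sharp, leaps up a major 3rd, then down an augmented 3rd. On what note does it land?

E

A major third up from E# is G## (letter G, 4 semitones up).
An augmented third down from G## is E (letter E, 5 semitones down).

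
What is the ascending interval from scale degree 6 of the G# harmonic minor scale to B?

perfect fifth

Scale degree 6 of G# harmonic minor is E.
E up to B: letters E→B make it a fifth; 7 semitones makes it perfect.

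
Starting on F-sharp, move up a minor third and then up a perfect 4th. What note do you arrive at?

A minor third up from F# is A (letter A, 3 semitones up).
A perfect fourth up from A is D (letter D, 5 semitones up).

D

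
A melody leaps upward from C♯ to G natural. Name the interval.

Counting letters C–D–E–F–G gives a fifth.
C#→G = 6 semitones, 1 narrower than the perfect fifth (7), so diminished.

diminished fifth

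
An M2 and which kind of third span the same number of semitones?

diminished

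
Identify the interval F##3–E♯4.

minor seventh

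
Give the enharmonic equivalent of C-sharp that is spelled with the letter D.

Db

Plain D sits 1 semitone above C#, so on the letter D the same pitch needs a flat: Db.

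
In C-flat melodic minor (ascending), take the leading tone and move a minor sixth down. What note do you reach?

D

The leading tone of Cb melodic minor (ascending) is Bb.
A minor sixth (8 semitones) below Bb lands on the letter D, giving D.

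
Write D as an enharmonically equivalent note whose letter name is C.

C##

Plain C sits 2 semitones below D, so on the letter C the same pitch needs a double sharp: C##.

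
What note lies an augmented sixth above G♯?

G up a major sixth is E, so the target letter is E.
From G#, an augmented sixth is 10 semitones up: E##.

E##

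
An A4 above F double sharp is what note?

B##

A fourth above F lands on the letter B.
An augmented fourth spans 6 semitones, so F## moves to pitch class 1. On the letter B that is B##.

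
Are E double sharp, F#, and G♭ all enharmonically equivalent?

Yes

E## is pitch class 6; F# is pitch class 6; Gb is pitch class 6.
All spellings map to pitch class 6, so they are enharmonically equivalent.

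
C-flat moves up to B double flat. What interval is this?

Counting letters C–D–E–F–G–A–B gives a seventh.
Cb→Bbb = 10 semitones, 1 narrower than the major seventh (11), so minor.

minor seventh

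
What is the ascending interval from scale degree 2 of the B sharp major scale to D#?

minor second

Scale degree 2 of B# major is C##.
C## up to D#: letters C→D make it a second; 1 semitone makes it minor.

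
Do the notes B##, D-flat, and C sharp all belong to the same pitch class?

Yes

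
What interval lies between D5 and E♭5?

Counting letters D–E gives a second.
D→Eb = 1 semitone, 1 narrower than the major second (2), so minor.

minor second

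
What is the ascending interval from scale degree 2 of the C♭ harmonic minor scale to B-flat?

Scale degree 2 of Cb harmonic minor is Db.
Db up to Bb: letters D→B make it a sixth; 9 semitones makes it major.

major sixth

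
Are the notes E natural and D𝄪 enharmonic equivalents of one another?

Yes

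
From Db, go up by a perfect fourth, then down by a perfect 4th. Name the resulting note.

A perfect fourth up from Db is Gb (letter G, 5 semitones up).
A perfect fourth down from Gb is Db (letter D, 5 semitones down).

Db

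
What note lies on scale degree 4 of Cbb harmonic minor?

Degree 4 takes the letter 3 steps above C, which is F.
In harmonic minor, degree 4 sits 5 semitones above the tonic. Cbb + 5 semitones is pitch class 3, spelled on F as Fbb.

Fbb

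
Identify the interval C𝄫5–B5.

The letter names run C→B, a span of 6 letter steps, so the interval is some kind of seventh.
Cbb to B is 13 semitones. A major seventh is 11, so 13 makes it doubly augmented.

doubly augmented seventh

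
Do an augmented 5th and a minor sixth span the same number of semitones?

An augmented fifth spans 8 semitones; a minor sixth spans 8.
They are enharmonically equivalent.

Yes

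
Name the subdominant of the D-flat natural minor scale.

Gb

The Db natural minor scale runs Db Eb Fb Gb Ab Bbb Cb.
Degree 4 is Gb.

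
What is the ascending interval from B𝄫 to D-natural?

augmented third

The letter names run B→D, a span of 2 letter steps, so the interval is some kind of third.
Bbb to D is 5 semitones. A major third is 4, so 5 makes it augmented.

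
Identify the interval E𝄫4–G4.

Counting letters E–F–G gives a third.
Ebb→G = 5 semitones, 1 wider than the major third (4), so augmented.

augmented third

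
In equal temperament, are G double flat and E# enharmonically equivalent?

Yes

Gbb is pitch class 5; E# is pitch class 5.
All spellings map to pitch class 5, so they are enharmonically equivalent.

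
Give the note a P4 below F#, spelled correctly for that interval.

A fourth below F lands on the letter C.
A perfect fourth spans 5 semitones, so F# moves to pitch class 1. On the letter C that is C#.

C#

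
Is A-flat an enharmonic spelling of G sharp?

Yes

Ab = pitch class 8 and G# = pitch class 8 — the same pitch class, so they are enharmonic equivalents.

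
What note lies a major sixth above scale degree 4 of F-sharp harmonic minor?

G#

Scale degree 4 of F# harmonic minor is B.
A major sixth (9 semitones) above B lands on the letter G, giving G#.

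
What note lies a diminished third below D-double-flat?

Bb

A third below D lands on the letter B.
A diminished third spans 2 semitones, so Dbb moves to pitch class 10. On the letter B that is Bb.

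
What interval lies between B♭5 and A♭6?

Counting letters B–C–D–E–F–G–A gives a seventh.
Bb→Ab = 10 semitones, 1 narrower than the major seventh (11), so minor.

minor seventh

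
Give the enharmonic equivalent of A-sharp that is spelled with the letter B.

Bb

Plain B sits 1 semitone above A#, so on the letter B the same pitch needs a flat: Bb.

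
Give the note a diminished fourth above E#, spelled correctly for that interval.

A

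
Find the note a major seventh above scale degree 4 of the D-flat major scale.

F

Scale degree 4 of Db major is Gb.
A major seventh (11 semitones) above Gb lands on the letter F, giving F.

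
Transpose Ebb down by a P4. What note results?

Bbb

E down a perfect fourth is B, so the target letter is B.
From Ebb, a perfect fourth is 5 semitones down: Bbb.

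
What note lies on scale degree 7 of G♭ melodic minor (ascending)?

The Gb melodic minor (ascending) scale runs Gb Ab Bbb Cb Db Eb F.
Degree 7 is F.

F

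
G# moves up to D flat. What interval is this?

doubly diminished fifth

The letter names run G→D, a span of 4 letter steps, so the interval is some kind of fifth.
G# to Db is 5 semitones. A perfect fifth is 7, so 5 makes it doubly diminished.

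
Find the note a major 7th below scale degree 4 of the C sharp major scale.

G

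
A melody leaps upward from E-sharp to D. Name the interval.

diminished seventh

The letter names run E→D, a span of 6 letter steps, so the interval is some kind of seventh.
E# to D is 9 semitones. A major seventh is 11, so 9 makes it diminished.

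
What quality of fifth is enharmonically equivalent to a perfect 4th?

A perfect fourth spans 5 semitones.
A fifth spanning 5 semitones is doubly diminished (the perfect fifth is 7).

doubly diminished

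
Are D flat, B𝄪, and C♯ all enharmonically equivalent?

Db is pitch class 1; B## is pitch class 1; C# is pitch class 1.
All spellings map to pitch class 1, so they are enharmonically equivalent.

Yes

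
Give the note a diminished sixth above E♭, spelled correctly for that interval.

A sixth above E lands on the letter C.
A diminished sixth spans 7 semitones, so Eb moves to pitch class 10. On the letter C that is Cbb.

Cbb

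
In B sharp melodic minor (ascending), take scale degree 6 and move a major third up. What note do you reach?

B##

Scale degree 6 of B# melodic minor (ascending) is G##.
A major third (4 semitones) above G## lands on the letter B, giving B##.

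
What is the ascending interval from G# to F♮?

The letter names run G→F, a span of 6 letter steps, so the interval is some kind of seventh.
G# to F is 9 semitones. A major seventh is 11, so 9 makes it diminished.

diminished seventh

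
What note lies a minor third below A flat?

F

A down a major third is F, so the target letter is F.
From Ab, a minor third is 3 semitones down: F.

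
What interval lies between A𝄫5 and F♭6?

major sixth

Counting letters A–B–C–D–E–F gives a sixth.
Abb→Fb = 9 semitones, exactly the major sixth.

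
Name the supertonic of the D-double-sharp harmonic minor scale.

E##

Degree 2 takes the letter 1 step above D, which is E.
In harmonic minor, degree 2 sits 2 semitones above the tonic. D## + 2 semitones is pitch class 6, spelled on E as E##.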